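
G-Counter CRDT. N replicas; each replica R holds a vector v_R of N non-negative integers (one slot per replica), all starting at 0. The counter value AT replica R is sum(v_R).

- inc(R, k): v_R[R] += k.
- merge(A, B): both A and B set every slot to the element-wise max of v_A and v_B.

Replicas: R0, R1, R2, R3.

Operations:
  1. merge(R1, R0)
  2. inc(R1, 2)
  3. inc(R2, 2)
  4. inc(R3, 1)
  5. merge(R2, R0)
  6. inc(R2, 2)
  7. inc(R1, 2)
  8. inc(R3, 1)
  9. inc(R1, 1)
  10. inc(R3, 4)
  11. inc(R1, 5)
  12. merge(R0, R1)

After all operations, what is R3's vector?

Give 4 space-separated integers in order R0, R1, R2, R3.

Op 1: merge R1<->R0 -> R1=(0,0,0,0) R0=(0,0,0,0)
Op 2: inc R1 by 2 -> R1=(0,2,0,0) value=2
Op 3: inc R2 by 2 -> R2=(0,0,2,0) value=2
Op 4: inc R3 by 1 -> R3=(0,0,0,1) value=1
Op 5: merge R2<->R0 -> R2=(0,0,2,0) R0=(0,0,2,0)
Op 6: inc R2 by 2 -> R2=(0,0,4,0) value=4
Op 7: inc R1 by 2 -> R1=(0,4,0,0) value=4
Op 8: inc R3 by 1 -> R3=(0,0,0,2) value=2
Op 9: inc R1 by 1 -> R1=(0,5,0,0) value=5
Op 10: inc R3 by 4 -> R3=(0,0,0,6) value=6
Op 11: inc R1 by 5 -> R1=(0,10,0,0) value=10
Op 12: merge R0<->R1 -> R0=(0,10,2,0) R1=(0,10,2,0)

Answer: 0 0 0 6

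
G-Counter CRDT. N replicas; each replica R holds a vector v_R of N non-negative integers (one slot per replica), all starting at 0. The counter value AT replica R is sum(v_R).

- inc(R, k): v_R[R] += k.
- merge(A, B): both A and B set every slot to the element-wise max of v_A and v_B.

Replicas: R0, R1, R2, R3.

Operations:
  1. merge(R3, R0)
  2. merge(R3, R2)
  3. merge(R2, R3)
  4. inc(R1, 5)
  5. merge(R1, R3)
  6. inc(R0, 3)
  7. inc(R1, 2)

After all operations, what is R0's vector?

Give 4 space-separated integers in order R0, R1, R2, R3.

Answer: 3 0 0 0

Derivation:
Op 1: merge R3<->R0 -> R3=(0,0,0,0) R0=(0,0,0,0)
Op 2: merge R3<->R2 -> R3=(0,0,0,0) R2=(0,0,0,0)
Op 3: merge R2<->R3 -> R2=(0,0,0,0) R3=(0,0,0,0)
Op 4: inc R1 by 5 -> R1=(0,5,0,0) value=5
Op 5: merge R1<->R3 -> R1=(0,5,0,0) R3=(0,5,0,0)
Op 6: inc R0 by 3 -> R0=(3,0,0,0) value=3
Op 7: inc R1 by 2 -> R1=(0,7,0,0) value=7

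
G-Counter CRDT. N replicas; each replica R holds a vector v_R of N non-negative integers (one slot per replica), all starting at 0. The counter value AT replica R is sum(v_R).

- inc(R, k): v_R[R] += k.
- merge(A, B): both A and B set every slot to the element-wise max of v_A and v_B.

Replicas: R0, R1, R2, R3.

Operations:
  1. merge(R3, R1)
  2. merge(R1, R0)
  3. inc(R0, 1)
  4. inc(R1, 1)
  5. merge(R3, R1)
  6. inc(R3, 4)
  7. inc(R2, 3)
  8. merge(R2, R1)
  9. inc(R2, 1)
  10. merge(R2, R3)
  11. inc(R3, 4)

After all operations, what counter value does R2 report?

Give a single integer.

Op 1: merge R3<->R1 -> R3=(0,0,0,0) R1=(0,0,0,0)
Op 2: merge R1<->R0 -> R1=(0,0,0,0) R0=(0,0,0,0)
Op 3: inc R0 by 1 -> R0=(1,0,0,0) value=1
Op 4: inc R1 by 1 -> R1=(0,1,0,0) value=1
Op 5: merge R3<->R1 -> R3=(0,1,0,0) R1=(0,1,0,0)
Op 6: inc R3 by 4 -> R3=(0,1,0,4) value=5
Op 7: inc R2 by 3 -> R2=(0,0,3,0) value=3
Op 8: merge R2<->R1 -> R2=(0,1,3,0) R1=(0,1,3,0)
Op 9: inc R2 by 1 -> R2=(0,1,4,0) value=5
Op 10: merge R2<->R3 -> R2=(0,1,4,4) R3=(0,1,4,4)
Op 11: inc R3 by 4 -> R3=(0,1,4,8) value=13

Answer: 9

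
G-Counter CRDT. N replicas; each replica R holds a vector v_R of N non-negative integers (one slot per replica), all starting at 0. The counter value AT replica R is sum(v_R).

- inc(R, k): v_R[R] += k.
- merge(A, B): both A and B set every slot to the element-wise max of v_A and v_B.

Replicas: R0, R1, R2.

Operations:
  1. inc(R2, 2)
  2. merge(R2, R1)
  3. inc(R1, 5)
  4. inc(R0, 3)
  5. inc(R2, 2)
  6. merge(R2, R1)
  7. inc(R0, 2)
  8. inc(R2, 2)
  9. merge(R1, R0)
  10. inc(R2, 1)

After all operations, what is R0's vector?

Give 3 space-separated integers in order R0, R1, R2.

Op 1: inc R2 by 2 -> R2=(0,0,2) value=2
Op 2: merge R2<->R1 -> R2=(0,0,2) R1=(0,0,2)
Op 3: inc R1 by 5 -> R1=(0,5,2) value=7
Op 4: inc R0 by 3 -> R0=(3,0,0) value=3
Op 5: inc R2 by 2 -> R2=(0,0,4) value=4
Op 6: merge R2<->R1 -> R2=(0,5,4) R1=(0,5,4)
Op 7: inc R0 by 2 -> R0=(5,0,0) value=5
Op 8: inc R2 by 2 -> R2=(0,5,6) value=11
Op 9: merge R1<->R0 -> R1=(5,5,4) R0=(5,5,4)
Op 10: inc R2 by 1 -> R2=(0,5,7) value=12

Answer: 5 5 4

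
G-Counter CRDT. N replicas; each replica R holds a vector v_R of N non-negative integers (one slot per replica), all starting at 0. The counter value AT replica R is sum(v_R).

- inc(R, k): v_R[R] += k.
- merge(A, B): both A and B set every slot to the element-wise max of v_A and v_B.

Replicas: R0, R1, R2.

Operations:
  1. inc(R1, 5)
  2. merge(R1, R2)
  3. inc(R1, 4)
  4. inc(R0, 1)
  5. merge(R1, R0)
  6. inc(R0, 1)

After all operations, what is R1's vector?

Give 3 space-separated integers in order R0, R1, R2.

Answer: 1 9 0

Derivation:
Op 1: inc R1 by 5 -> R1=(0,5,0) value=5
Op 2: merge R1<->R2 -> R1=(0,5,0) R2=(0,5,0)
Op 3: inc R1 by 4 -> R1=(0,9,0) value=9
Op 4: inc R0 by 1 -> R0=(1,0,0) value=1
Op 5: merge R1<->R0 -> R1=(1,9,0) R0=(1,9,0)
Op 6: inc R0 by 1 -> R0=(2,9,0) value=11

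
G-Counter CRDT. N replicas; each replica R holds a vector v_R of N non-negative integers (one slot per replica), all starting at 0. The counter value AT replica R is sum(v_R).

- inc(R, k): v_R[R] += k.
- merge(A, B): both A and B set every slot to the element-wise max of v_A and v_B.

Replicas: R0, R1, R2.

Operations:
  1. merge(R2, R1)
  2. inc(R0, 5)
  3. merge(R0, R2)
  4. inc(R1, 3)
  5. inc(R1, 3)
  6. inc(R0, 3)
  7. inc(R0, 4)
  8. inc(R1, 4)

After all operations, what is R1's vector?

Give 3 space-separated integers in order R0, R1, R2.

Op 1: merge R2<->R1 -> R2=(0,0,0) R1=(0,0,0)
Op 2: inc R0 by 5 -> R0=(5,0,0) value=5
Op 3: merge R0<->R2 -> R0=(5,0,0) R2=(5,0,0)
Op 4: inc R1 by 3 -> R1=(0,3,0) value=3
Op 5: inc R1 by 3 -> R1=(0,6,0) value=6
Op 6: inc R0 by 3 -> R0=(8,0,0) value=8
Op 7: inc R0 by 4 -> R0=(12,0,0) value=12
Op 8: inc R1 by 4 -> R1=(0,10,0) value=10

Answer: 0 10 0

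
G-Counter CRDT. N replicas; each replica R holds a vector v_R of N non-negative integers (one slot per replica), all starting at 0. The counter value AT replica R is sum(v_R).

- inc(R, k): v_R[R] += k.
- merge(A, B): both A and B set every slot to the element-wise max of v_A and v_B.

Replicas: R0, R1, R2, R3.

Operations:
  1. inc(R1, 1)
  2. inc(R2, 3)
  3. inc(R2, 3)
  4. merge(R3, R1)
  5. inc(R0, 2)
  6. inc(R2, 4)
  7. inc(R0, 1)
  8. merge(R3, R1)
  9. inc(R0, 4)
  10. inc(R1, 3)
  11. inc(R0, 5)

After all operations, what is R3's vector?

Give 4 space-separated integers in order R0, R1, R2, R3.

Answer: 0 1 0 0

Derivation:
Op 1: inc R1 by 1 -> R1=(0,1,0,0) value=1
Op 2: inc R2 by 3 -> R2=(0,0,3,0) value=3
Op 3: inc R2 by 3 -> R2=(0,0,6,0) value=6
Op 4: merge R3<->R1 -> R3=(0,1,0,0) R1=(0,1,0,0)
Op 5: inc R0 by 2 -> R0=(2,0,0,0) value=2
Op 6: inc R2 by 4 -> R2=(0,0,10,0) value=10
Op 7: inc R0 by 1 -> R0=(3,0,0,0) value=3
Op 8: merge R3<->R1 -> R3=(0,1,0,0) R1=(0,1,0,0)
Op 9: inc R0 by 4 -> R0=(7,0,0,0) value=7
Op 10: inc R1 by 3 -> R1=(0,4,0,0) value=4
Op 11: inc R0 by 5 -> R0=(12,0,0,0) value=12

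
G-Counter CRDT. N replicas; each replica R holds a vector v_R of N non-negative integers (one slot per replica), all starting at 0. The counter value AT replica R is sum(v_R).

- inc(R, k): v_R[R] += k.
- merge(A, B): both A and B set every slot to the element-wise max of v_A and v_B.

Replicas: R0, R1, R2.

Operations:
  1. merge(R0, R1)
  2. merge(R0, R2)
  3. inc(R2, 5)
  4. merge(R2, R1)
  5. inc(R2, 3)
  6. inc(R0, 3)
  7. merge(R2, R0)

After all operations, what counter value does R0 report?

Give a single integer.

Answer: 11

Derivation:
Op 1: merge R0<->R1 -> R0=(0,0,0) R1=(0,0,0)
Op 2: merge R0<->R2 -> R0=(0,0,0) R2=(0,0,0)
Op 3: inc R2 by 5 -> R2=(0,0,5) value=5
Op 4: merge R2<->R1 -> R2=(0,0,5) R1=(0,0,5)
Op 5: inc R2 by 3 -> R2=(0,0,8) value=8
Op 6: inc R0 by 3 -> R0=(3,0,0) value=3
Op 7: merge R2<->R0 -> R2=(3,0,8) R0=(3,0,8)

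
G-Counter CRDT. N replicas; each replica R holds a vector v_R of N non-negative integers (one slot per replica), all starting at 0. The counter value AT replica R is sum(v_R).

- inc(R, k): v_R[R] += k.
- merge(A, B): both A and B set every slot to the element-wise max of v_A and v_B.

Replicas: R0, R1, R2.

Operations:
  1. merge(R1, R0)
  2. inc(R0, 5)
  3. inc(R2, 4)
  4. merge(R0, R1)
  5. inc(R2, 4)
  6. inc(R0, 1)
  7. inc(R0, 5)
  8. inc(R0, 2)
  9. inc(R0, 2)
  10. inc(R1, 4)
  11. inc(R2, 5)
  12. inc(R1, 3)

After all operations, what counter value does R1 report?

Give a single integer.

Op 1: merge R1<->R0 -> R1=(0,0,0) R0=(0,0,0)
Op 2: inc R0 by 5 -> R0=(5,0,0) value=5
Op 3: inc R2 by 4 -> R2=(0,0,4) value=4
Op 4: merge R0<->R1 -> R0=(5,0,0) R1=(5,0,0)
Op 5: inc R2 by 4 -> R2=(0,0,8) value=8
Op 6: inc R0 by 1 -> R0=(6,0,0) value=6
Op 7: inc R0 by 5 -> R0=(11,0,0) value=11
Op 8: inc R0 by 2 -> R0=(13,0,0) value=13
Op 9: inc R0 by 2 -> R0=(15,0,0) value=15
Op 10: inc R1 by 4 -> R1=(5,4,0) value=9
Op 11: inc R2 by 5 -> R2=(0,0,13) value=13
Op 12: inc R1 by 3 -> R1=(5,7,0) value=12

Answer: 12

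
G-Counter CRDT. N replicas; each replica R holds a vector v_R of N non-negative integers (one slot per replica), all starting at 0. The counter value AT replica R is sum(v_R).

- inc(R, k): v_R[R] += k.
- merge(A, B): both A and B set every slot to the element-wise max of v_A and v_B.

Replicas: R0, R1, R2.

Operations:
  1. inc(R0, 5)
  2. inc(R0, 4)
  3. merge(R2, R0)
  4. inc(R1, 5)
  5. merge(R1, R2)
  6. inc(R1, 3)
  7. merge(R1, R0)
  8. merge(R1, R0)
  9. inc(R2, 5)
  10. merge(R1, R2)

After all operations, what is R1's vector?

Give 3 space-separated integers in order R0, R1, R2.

Op 1: inc R0 by 5 -> R0=(5,0,0) value=5
Op 2: inc R0 by 4 -> R0=(9,0,0) value=9
Op 3: merge R2<->R0 -> R2=(9,0,0) R0=(9,0,0)
Op 4: inc R1 by 5 -> R1=(0,5,0) value=5
Op 5: merge R1<->R2 -> R1=(9,5,0) R2=(9,5,0)
Op 6: inc R1 by 3 -> R1=(9,8,0) value=17
Op 7: merge R1<->R0 -> R1=(9,8,0) R0=(9,8,0)
Op 8: merge R1<->R0 -> R1=(9,8,0) R0=(9,8,0)
Op 9: inc R2 by 5 -> R2=(9,5,5) value=19
Op 10: merge R1<->R2 -> R1=(9,8,5) R2=(9,8,5)

Answer: 9 8 5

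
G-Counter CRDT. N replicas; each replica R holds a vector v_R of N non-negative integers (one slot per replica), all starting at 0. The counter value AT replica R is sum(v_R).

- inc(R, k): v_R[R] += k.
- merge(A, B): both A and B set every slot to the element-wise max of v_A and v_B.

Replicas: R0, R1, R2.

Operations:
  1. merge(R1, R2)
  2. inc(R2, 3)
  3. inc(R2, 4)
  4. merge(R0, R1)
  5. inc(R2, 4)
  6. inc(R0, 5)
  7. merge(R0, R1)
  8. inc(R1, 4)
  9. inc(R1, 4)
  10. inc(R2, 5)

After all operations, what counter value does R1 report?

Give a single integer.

Op 1: merge R1<->R2 -> R1=(0,0,0) R2=(0,0,0)
Op 2: inc R2 by 3 -> R2=(0,0,3) value=3
Op 3: inc R2 by 4 -> R2=(0,0,7) value=7
Op 4: merge R0<->R1 -> R0=(0,0,0) R1=(0,0,0)
Op 5: inc R2 by 4 -> R2=(0,0,11) value=11
Op 6: inc R0 by 5 -> R0=(5,0,0) value=5
Op 7: merge R0<->R1 -> R0=(5,0,0) R1=(5,0,0)
Op 8: inc R1 by 4 -> R1=(5,4,0) value=9
Op 9: inc R1 by 4 -> R1=(5,8,0) value=13
Op 10: inc R2 by 5 -> R2=(0,0,16) value=16

Answer: 13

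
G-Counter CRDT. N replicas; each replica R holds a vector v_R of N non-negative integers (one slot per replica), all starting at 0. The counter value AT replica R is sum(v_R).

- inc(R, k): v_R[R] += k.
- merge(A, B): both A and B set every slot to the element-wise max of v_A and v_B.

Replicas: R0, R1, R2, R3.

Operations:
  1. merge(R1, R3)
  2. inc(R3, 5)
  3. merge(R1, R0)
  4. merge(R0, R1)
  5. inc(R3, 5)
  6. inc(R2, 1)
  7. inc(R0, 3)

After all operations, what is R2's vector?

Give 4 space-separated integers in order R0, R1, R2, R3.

Op 1: merge R1<->R3 -> R1=(0,0,0,0) R3=(0,0,0,0)
Op 2: inc R3 by 5 -> R3=(0,0,0,5) value=5
Op 3: merge R1<->R0 -> R1=(0,0,0,0) R0=(0,0,0,0)
Op 4: merge R0<->R1 -> R0=(0,0,0,0) R1=(0,0,0,0)
Op 5: inc R3 by 5 -> R3=(0,0,0,10) value=10
Op 6: inc R2 by 1 -> R2=(0,0,1,0) value=1
Op 7: inc R0 by 3 -> R0=(3,0,0,0) value=3

Answer: 0 0 1 0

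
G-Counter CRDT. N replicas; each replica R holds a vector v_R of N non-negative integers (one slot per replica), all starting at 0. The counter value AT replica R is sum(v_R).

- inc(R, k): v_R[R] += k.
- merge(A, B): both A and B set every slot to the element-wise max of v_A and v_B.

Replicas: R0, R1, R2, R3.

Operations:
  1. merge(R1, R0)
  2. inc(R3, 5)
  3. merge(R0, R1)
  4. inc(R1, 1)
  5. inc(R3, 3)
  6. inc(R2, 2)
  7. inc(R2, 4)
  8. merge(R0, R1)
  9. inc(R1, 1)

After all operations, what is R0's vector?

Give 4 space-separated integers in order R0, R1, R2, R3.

Answer: 0 1 0 0

Derivation:
Op 1: merge R1<->R0 -> R1=(0,0,0,0) R0=(0,0,0,0)
Op 2: inc R3 by 5 -> R3=(0,0,0,5) value=5
Op 3: merge R0<->R1 -> R0=(0,0,0,0) R1=(0,0,0,0)
Op 4: inc R1 by 1 -> R1=(0,1,0,0) value=1
Op 5: inc R3 by 3 -> R3=(0,0,0,8) value=8
Op 6: inc R2 by 2 -> R2=(0,0,2,0) value=2
Op 7: inc R2 by 4 -> R2=(0,0,6,0) value=6
Op 8: merge R0<->R1 -> R0=(0,1,0,0) R1=(0,1,0,0)
Op 9: inc R1 by 1 -> R1=(0,2,0,0) value=2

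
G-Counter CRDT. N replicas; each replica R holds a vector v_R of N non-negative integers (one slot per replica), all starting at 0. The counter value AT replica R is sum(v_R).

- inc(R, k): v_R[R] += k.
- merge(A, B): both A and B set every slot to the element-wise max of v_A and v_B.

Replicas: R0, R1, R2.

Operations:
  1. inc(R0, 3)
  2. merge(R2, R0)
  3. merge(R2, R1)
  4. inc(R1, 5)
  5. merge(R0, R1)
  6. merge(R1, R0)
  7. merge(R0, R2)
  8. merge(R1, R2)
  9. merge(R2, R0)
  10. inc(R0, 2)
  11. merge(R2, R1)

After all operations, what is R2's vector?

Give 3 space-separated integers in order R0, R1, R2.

Op 1: inc R0 by 3 -> R0=(3,0,0) value=3
Op 2: merge R2<->R0 -> R2=(3,0,0) R0=(3,0,0)
Op 3: merge R2<->R1 -> R2=(3,0,0) R1=(3,0,0)
Op 4: inc R1 by 5 -> R1=(3,5,0) value=8
Op 5: merge R0<->R1 -> R0=(3,5,0) R1=(3,5,0)
Op 6: merge R1<->R0 -> R1=(3,5,0) R0=(3,5,0)
Op 7: merge R0<->R2 -> R0=(3,5,0) R2=(3,5,0)
Op 8: merge R1<->R2 -> R1=(3,5,0) R2=(3,5,0)
Op 9: merge R2<->R0 -> R2=(3,5,0) R0=(3,5,0)
Op 10: inc R0 by 2 -> R0=(5,5,0) value=10
Op 11: merge R2<->R1 -> R2=(3,5,0) R1=(3,5,0)

Answer: 3 5 0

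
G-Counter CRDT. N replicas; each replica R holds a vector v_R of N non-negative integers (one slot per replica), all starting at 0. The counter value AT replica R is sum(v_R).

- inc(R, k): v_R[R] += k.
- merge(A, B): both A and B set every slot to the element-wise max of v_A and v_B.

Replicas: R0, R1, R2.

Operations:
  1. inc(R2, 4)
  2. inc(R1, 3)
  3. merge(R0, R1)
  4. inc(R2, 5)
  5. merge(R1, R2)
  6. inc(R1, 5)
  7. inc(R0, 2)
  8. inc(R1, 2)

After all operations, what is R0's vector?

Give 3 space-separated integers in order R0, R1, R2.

Op 1: inc R2 by 4 -> R2=(0,0,4) value=4
Op 2: inc R1 by 3 -> R1=(0,3,0) value=3
Op 3: merge R0<->R1 -> R0=(0,3,0) R1=(0,3,0)
Op 4: inc R2 by 5 -> R2=(0,0,9) value=9
Op 5: merge R1<->R2 -> R1=(0,3,9) R2=(0,3,9)
Op 6: inc R1 by 5 -> R1=(0,8,9) value=17
Op 7: inc R0 by 2 -> R0=(2,3,0) value=5
Op 8: inc R1 by 2 -> R1=(0,10,9) value=19

Answer: 2 3 0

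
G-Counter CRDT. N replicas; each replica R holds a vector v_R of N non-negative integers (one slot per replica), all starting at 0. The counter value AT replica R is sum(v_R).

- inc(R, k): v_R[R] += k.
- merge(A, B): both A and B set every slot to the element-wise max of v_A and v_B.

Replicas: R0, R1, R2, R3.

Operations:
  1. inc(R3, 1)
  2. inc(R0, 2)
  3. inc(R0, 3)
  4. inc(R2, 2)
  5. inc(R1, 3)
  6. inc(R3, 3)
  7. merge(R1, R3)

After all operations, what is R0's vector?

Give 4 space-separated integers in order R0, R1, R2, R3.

Op 1: inc R3 by 1 -> R3=(0,0,0,1) value=1
Op 2: inc R0 by 2 -> R0=(2,0,0,0) value=2
Op 3: inc R0 by 3 -> R0=(5,0,0,0) value=5
Op 4: inc R2 by 2 -> R2=(0,0,2,0) value=2
Op 5: inc R1 by 3 -> R1=(0,3,0,0) value=3
Op 6: inc R3 by 3 -> R3=(0,0,0,4) value=4
Op 7: merge R1<->R3 -> R1=(0,3,0,4) R3=(0,3,0,4)

Answer: 5 0 0 0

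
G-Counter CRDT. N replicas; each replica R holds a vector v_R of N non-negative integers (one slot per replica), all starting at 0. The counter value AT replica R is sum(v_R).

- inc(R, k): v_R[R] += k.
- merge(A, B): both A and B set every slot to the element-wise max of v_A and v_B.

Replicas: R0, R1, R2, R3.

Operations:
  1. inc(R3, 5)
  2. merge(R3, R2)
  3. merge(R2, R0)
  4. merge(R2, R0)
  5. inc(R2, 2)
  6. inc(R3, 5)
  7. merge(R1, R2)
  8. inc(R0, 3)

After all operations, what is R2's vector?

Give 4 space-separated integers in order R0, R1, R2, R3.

Answer: 0 0 2 5

Derivation:
Op 1: inc R3 by 5 -> R3=(0,0,0,5) value=5
Op 2: merge R3<->R2 -> R3=(0,0,0,5) R2=(0,0,0,5)
Op 3: merge R2<->R0 -> R2=(0,0,0,5) R0=(0,0,0,5)
Op 4: merge R2<->R0 -> R2=(0,0,0,5) R0=(0,0,0,5)
Op 5: inc R2 by 2 -> R2=(0,0,2,5) value=7
Op 6: inc R3 by 5 -> R3=(0,0,0,10) value=10
Op 7: merge R1<->R2 -> R1=(0,0,2,5) R2=(0,0,2,5)
Op 8: inc R0 by 3 -> R0=(3,0,0,5) value=8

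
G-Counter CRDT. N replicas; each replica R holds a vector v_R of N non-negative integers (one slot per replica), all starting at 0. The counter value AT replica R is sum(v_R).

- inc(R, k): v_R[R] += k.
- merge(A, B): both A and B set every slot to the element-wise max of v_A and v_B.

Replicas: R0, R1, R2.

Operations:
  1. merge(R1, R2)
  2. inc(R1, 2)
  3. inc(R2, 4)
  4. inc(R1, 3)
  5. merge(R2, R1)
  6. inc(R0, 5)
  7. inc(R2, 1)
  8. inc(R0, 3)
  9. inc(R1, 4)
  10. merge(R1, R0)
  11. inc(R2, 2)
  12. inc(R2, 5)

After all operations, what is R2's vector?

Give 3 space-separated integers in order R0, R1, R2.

Op 1: merge R1<->R2 -> R1=(0,0,0) R2=(0,0,0)
Op 2: inc R1 by 2 -> R1=(0,2,0) value=2
Op 3: inc R2 by 4 -> R2=(0,0,4) value=4
Op 4: inc R1 by 3 -> R1=(0,5,0) value=5
Op 5: merge R2<->R1 -> R2=(0,5,4) R1=(0,5,4)
Op 6: inc R0 by 5 -> R0=(5,0,0) value=5
Op 7: inc R2 by 1 -> R2=(0,5,5) value=10
Op 8: inc R0 by 3 -> R0=(8,0,0) value=8
Op 9: inc R1 by 4 -> R1=(0,9,4) value=13
Op 10: merge R1<->R0 -> R1=(8,9,4) R0=(8,9,4)
Op 11: inc R2 by 2 -> R2=(0,5,7) value=12
Op 12: inc R2 by 5 -> R2=(0,5,12) value=17

Answer: 0 5 12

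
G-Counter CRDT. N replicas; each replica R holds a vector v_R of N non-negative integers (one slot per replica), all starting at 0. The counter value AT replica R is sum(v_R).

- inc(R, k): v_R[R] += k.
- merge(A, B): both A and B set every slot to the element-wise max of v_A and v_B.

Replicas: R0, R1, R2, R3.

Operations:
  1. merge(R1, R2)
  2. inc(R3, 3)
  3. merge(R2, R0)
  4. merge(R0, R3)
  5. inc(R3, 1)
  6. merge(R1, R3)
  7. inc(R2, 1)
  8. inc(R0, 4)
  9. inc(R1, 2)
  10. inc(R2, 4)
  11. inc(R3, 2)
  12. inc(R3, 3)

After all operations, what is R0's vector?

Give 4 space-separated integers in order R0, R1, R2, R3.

Answer: 4 0 0 3

Derivation:
Op 1: merge R1<->R2 -> R1=(0,0,0,0) R2=(0,0,0,0)
Op 2: inc R3 by 3 -> R3=(0,0,0,3) value=3
Op 3: merge R2<->R0 -> R2=(0,0,0,0) R0=(0,0,0,0)
Op 4: merge R0<->R3 -> R0=(0,0,0,3) R3=(0,0,0,3)
Op 5: inc R3 by 1 -> R3=(0,0,0,4) value=4
Op 6: merge R1<->R3 -> R1=(0,0,0,4) R3=(0,0,0,4)
Op 7: inc R2 by 1 -> R2=(0,0,1,0) value=1
Op 8: inc R0 by 4 -> R0=(4,0,0,3) value=7
Op 9: inc R1 by 2 -> R1=(0,2,0,4) value=6
Op 10: inc R2 by 4 -> R2=(0,0,5,0) value=5
Op 11: inc R3 by 2 -> R3=(0,0,0,6) value=6
Op 12: inc R3 by 3 -> R3=(0,0,0,9) value=9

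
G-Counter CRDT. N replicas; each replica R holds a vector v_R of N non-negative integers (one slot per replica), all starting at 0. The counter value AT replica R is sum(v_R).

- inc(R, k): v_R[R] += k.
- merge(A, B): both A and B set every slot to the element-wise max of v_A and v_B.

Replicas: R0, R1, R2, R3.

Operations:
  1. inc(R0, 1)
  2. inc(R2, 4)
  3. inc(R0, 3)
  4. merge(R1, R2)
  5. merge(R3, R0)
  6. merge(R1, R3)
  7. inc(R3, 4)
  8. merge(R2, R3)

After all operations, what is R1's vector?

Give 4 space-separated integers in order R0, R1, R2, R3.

Answer: 4 0 4 0

Derivation:
Op 1: inc R0 by 1 -> R0=(1,0,0,0) value=1
Op 2: inc R2 by 4 -> R2=(0,0,4,0) value=4
Op 3: inc R0 by 3 -> R0=(4,0,0,0) value=4
Op 4: merge R1<->R2 -> R1=(0,0,4,0) R2=(0,0,4,0)
Op 5: merge R3<->R0 -> R3=(4,0,0,0) R0=(4,0,0,0)
Op 6: merge R1<->R3 -> R1=(4,0,4,0) R3=(4,0,4,0)
Op 7: inc R3 by 4 -> R3=(4,0,4,4) value=12
Op 8: merge R2<->R3 -> R2=(4,0,4,4) R3=(4,0,4,4)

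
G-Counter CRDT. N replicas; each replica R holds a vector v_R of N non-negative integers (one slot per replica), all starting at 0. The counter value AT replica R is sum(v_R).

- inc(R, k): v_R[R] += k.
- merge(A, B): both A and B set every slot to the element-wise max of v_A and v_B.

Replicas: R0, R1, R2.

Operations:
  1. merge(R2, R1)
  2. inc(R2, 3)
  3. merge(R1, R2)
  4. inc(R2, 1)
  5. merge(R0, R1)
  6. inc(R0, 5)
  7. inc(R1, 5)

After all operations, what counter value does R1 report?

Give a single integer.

Answer: 8

Derivation:
Op 1: merge R2<->R1 -> R2=(0,0,0) R1=(0,0,0)
Op 2: inc R2 by 3 -> R2=(0,0,3) value=3
Op 3: merge R1<->R2 -> R1=(0,0,3) R2=(0,0,3)
Op 4: inc R2 by 1 -> R2=(0,0,4) value=4
Op 5: merge R0<->R1 -> R0=(0,0,3) R1=(0,0,3)
Op 6: inc R0 by 5 -> R0=(5,0,3) value=8
Op 7: inc R1 by 5 -> R1=(0,5,3) value=8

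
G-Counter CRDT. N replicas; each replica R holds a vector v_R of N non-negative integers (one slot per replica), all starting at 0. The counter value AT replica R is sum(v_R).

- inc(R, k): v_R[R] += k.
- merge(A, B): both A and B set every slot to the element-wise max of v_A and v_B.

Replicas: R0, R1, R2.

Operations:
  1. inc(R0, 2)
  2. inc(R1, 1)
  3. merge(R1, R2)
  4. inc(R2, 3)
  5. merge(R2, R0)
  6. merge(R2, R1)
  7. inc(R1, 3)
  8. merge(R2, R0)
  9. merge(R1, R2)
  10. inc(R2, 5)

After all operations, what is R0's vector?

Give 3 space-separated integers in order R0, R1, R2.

Op 1: inc R0 by 2 -> R0=(2,0,0) value=2
Op 2: inc R1 by 1 -> R1=(0,1,0) value=1
Op 3: merge R1<->R2 -> R1=(0,1,0) R2=(0,1,0)
Op 4: inc R2 by 3 -> R2=(0,1,3) value=4
Op 5: merge R2<->R0 -> R2=(2,1,3) R0=(2,1,3)
Op 6: merge R2<->R1 -> R2=(2,1,3) R1=(2,1,3)
Op 7: inc R1 by 3 -> R1=(2,4,3) value=9
Op 8: merge R2<->R0 -> R2=(2,1,3) R0=(2,1,3)
Op 9: merge R1<->R2 -> R1=(2,4,3) R2=(2,4,3)
Op 10: inc R2 by 5 -> R2=(2,4,8) value=14

Answer: 2 1 3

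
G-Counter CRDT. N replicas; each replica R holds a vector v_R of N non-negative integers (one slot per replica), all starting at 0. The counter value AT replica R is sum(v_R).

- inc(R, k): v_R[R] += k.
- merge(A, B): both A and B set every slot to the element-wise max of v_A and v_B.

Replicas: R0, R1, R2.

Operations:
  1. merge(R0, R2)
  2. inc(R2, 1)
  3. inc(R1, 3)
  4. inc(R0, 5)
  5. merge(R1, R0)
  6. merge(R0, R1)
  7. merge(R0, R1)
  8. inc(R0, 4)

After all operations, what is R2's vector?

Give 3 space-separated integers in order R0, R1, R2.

Answer: 0 0 1

Derivation:
Op 1: merge R0<->R2 -> R0=(0,0,0) R2=(0,0,0)
Op 2: inc R2 by 1 -> R2=(0,0,1) value=1
Op 3: inc R1 by 3 -> R1=(0,3,0) value=3
Op 4: inc R0 by 5 -> R0=(5,0,0) value=5
Op 5: merge R1<->R0 -> R1=(5,3,0) R0=(5,3,0)
Op 6: merge R0<->R1 -> R0=(5,3,0) R1=(5,3,0)
Op 7: merge R0<->R1 -> R0=(5,3,0) R1=(5,3,0)
Op 8: inc R0 by 4 -> R0=(9,3,0) value=12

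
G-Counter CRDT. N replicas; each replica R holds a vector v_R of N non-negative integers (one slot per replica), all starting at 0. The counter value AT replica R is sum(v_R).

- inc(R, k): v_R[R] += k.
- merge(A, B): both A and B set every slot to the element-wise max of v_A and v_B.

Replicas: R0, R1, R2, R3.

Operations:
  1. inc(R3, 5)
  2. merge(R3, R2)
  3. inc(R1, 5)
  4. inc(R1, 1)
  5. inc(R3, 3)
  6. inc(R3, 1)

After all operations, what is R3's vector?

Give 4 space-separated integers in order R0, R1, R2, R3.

Answer: 0 0 0 9

Derivation:
Op 1: inc R3 by 5 -> R3=(0,0,0,5) value=5
Op 2: merge R3<->R2 -> R3=(0,0,0,5) R2=(0,0,0,5)
Op 3: inc R1 by 5 -> R1=(0,5,0,0) value=5
Op 4: inc R1 by 1 -> R1=(0,6,0,0) value=6
Op 5: inc R3 by 3 -> R3=(0,0,0,8) value=8
Op 6: inc R3 by 1 -> R3=(0,0,0,9) value=9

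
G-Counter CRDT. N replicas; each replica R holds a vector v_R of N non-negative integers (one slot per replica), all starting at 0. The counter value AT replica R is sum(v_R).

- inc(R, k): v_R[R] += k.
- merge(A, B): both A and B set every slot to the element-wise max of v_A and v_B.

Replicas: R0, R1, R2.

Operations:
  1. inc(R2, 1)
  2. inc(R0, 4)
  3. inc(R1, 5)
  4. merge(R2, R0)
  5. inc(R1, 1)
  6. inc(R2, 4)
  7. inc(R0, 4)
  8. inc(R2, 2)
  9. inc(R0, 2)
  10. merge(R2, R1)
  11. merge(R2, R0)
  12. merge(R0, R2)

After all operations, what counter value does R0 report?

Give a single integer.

Answer: 23

Derivation:
Op 1: inc R2 by 1 -> R2=(0,0,1) value=1
Op 2: inc R0 by 4 -> R0=(4,0,0) value=4
Op 3: inc R1 by 5 -> R1=(0,5,0) value=5
Op 4: merge R2<->R0 -> R2=(4,0,1) R0=(4,0,1)
Op 5: inc R1 by 1 -> R1=(0,6,0) value=6
Op 6: inc R2 by 4 -> R2=(4,0,5) value=9
Op 7: inc R0 by 4 -> R0=(8,0,1) value=9
Op 8: inc R2 by 2 -> R2=(4,0,7) value=11
Op 9: inc R0 by 2 -> R0=(10,0,1) value=11
Op 10: merge R2<->R1 -> R2=(4,6,7) R1=(4,6,7)
Op 11: merge R2<->R0 -> R2=(10,6,7) R0=(10,6,7)
Op 12: merge R0<->R2 -> R0=(10,6,7) R2=(10,6,7)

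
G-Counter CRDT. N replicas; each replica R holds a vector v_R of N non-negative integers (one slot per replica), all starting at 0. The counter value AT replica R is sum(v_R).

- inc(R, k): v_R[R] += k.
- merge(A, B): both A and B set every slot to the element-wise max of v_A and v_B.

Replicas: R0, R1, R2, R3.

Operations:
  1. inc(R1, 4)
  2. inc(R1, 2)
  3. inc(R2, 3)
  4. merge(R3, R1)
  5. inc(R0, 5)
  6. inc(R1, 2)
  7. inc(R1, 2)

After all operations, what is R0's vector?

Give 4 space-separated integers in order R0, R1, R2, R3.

Op 1: inc R1 by 4 -> R1=(0,4,0,0) value=4
Op 2: inc R1 by 2 -> R1=(0,6,0,0) value=6
Op 3: inc R2 by 3 -> R2=(0,0,3,0) value=3
Op 4: merge R3<->R1 -> R3=(0,6,0,0) R1=(0,6,0,0)
Op 5: inc R0 by 5 -> R0=(5,0,0,0) value=5
Op 6: inc R1 by 2 -> R1=(0,8,0,0) value=8
Op 7: inc R1 by 2 -> R1=(0,10,0,0) value=10

Answer: 5 0 0 0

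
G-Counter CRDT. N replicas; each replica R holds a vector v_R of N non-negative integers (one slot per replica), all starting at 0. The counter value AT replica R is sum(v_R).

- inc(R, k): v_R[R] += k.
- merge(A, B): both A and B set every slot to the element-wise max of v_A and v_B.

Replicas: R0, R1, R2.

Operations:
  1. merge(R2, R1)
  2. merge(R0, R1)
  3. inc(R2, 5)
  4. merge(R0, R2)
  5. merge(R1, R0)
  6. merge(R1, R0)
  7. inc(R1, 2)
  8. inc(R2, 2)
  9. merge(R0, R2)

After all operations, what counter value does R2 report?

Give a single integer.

Op 1: merge R2<->R1 -> R2=(0,0,0) R1=(0,0,0)
Op 2: merge R0<->R1 -> R0=(0,0,0) R1=(0,0,0)
Op 3: inc R2 by 5 -> R2=(0,0,5) value=5
Op 4: merge R0<->R2 -> R0=(0,0,5) R2=(0,0,5)
Op 5: merge R1<->R0 -> R1=(0,0,5) R0=(0,0,5)
Op 6: merge R1<->R0 -> R1=(0,0,5) R0=(0,0,5)
Op 7: inc R1 by 2 -> R1=(0,2,5) value=7
Op 8: inc R2 by 2 -> R2=(0,0,7) value=7
Op 9: merge R0<->R2 -> R0=(0,0,7) R2=(0,0,7)

Answer: 7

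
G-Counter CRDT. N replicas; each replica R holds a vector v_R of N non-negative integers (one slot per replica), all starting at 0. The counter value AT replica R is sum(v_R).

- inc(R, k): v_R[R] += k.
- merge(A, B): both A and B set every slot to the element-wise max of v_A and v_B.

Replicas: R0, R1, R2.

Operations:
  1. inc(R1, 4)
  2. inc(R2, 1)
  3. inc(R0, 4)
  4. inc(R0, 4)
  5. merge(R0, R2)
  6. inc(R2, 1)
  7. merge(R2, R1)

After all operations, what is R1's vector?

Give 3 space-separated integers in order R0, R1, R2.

Answer: 8 4 2

Derivation:
Op 1: inc R1 by 4 -> R1=(0,4,0) value=4
Op 2: inc R2 by 1 -> R2=(0,0,1) value=1
Op 3: inc R0 by 4 -> R0=(4,0,0) value=4
Op 4: inc R0 by 4 -> R0=(8,0,0) value=8
Op 5: merge R0<->R2 -> R0=(8,0,1) R2=(8,0,1)
Op 6: inc R2 by 1 -> R2=(8,0,2) value=10
Op 7: merge R2<->R1 -> R2=(8,4,2) R1=(8,4,2)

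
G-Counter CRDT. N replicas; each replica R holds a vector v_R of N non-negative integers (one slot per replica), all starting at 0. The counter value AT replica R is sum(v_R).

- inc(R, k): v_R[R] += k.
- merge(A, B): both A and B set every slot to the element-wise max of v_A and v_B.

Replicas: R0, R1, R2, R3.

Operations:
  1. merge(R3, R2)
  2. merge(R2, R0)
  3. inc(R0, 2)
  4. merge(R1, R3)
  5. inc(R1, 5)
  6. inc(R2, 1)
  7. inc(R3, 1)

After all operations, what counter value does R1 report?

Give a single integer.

Answer: 5

Derivation:
Op 1: merge R3<->R2 -> R3=(0,0,0,0) R2=(0,0,0,0)
Op 2: merge R2<->R0 -> R2=(0,0,0,0) R0=(0,0,0,0)
Op 3: inc R0 by 2 -> R0=(2,0,0,0) value=2
Op 4: merge R1<->R3 -> R1=(0,0,0,0) R3=(0,0,0,0)
Op 5: inc R1 by 5 -> R1=(0,5,0,0) value=5
Op 6: inc R2 by 1 -> R2=(0,0,1,0) value=1
Op 7: inc R3 by 1 -> R3=(0,0,0,1) value=1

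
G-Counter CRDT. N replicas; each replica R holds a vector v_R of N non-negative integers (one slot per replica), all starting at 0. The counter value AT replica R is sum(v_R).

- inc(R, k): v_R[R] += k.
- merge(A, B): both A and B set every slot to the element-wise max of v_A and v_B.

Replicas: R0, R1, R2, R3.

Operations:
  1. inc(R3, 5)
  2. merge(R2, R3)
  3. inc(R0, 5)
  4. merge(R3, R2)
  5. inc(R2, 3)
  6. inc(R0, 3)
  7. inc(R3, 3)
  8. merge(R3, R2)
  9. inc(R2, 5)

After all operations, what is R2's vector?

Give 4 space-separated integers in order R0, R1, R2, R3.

Op 1: inc R3 by 5 -> R3=(0,0,0,5) value=5
Op 2: merge R2<->R3 -> R2=(0,0,0,5) R3=(0,0,0,5)
Op 3: inc R0 by 5 -> R0=(5,0,0,0) value=5
Op 4: merge R3<->R2 -> R3=(0,0,0,5) R2=(0,0,0,5)
Op 5: inc R2 by 3 -> R2=(0,0,3,5) value=8
Op 6: inc R0 by 3 -> R0=(8,0,0,0) value=8
Op 7: inc R3 by 3 -> R3=(0,0,0,8) value=8
Op 8: merge R3<->R2 -> R3=(0,0,3,8) R2=(0,0,3,8)
Op 9: inc R2 by 5 -> R2=(0,0,8,8) value=16

Answer: 0 0 8 8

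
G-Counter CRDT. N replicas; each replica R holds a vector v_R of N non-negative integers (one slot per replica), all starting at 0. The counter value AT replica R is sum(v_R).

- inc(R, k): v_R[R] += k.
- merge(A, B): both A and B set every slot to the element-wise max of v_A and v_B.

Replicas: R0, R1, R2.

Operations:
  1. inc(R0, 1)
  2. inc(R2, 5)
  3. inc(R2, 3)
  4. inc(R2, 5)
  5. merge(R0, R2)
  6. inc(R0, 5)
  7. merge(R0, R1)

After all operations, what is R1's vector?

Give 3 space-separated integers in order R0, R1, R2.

Op 1: inc R0 by 1 -> R0=(1,0,0) value=1
Op 2: inc R2 by 5 -> R2=(0,0,5) value=5
Op 3: inc R2 by 3 -> R2=(0,0,8) value=8
Op 4: inc R2 by 5 -> R2=(0,0,13) value=13
Op 5: merge R0<->R2 -> R0=(1,0,13) R2=(1,0,13)
Op 6: inc R0 by 5 -> R0=(6,0,13) value=19
Op 7: merge R0<->R1 -> R0=(6,0,13) R1=(6,0,13)

Answer: 6 0 13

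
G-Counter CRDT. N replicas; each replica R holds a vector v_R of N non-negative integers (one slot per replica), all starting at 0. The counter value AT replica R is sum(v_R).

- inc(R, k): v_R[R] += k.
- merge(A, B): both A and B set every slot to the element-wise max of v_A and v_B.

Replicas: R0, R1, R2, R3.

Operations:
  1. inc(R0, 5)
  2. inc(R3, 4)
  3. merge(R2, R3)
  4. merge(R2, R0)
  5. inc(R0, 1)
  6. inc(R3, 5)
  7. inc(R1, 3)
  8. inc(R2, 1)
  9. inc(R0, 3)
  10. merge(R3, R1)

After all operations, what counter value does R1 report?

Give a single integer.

Answer: 12

Derivation:
Op 1: inc R0 by 5 -> R0=(5,0,0,0) value=5
Op 2: inc R3 by 4 -> R3=(0,0,0,4) value=4
Op 3: merge R2<->R3 -> R2=(0,0,0,4) R3=(0,0,0,4)
Op 4: merge R2<->R0 -> R2=(5,0,0,4) R0=(5,0,0,4)
Op 5: inc R0 by 1 -> R0=(6,0,0,4) value=10
Op 6: inc R3 by 5 -> R3=(0,0,0,9) value=9
Op 7: inc R1 by 3 -> R1=(0,3,0,0) value=3
Op 8: inc R2 by 1 -> R2=(5,0,1,4) value=10
Op 9: inc R0 by 3 -> R0=(9,0,0,4) value=13
Op 10: merge R3<->R1 -> R3=(0,3,0,9) R1=(0,3,0,9)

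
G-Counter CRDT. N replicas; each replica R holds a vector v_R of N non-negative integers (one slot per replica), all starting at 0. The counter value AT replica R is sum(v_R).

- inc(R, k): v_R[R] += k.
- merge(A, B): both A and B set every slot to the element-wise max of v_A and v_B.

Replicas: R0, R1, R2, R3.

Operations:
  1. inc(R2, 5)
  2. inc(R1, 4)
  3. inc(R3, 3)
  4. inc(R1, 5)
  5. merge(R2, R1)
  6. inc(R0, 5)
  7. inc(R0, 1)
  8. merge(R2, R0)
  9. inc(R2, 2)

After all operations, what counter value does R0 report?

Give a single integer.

Op 1: inc R2 by 5 -> R2=(0,0,5,0) value=5
Op 2: inc R1 by 4 -> R1=(0,4,0,0) value=4
Op 3: inc R3 by 3 -> R3=(0,0,0,3) value=3
Op 4: inc R1 by 5 -> R1=(0,9,0,0) value=9
Op 5: merge R2<->R1 -> R2=(0,9,5,0) R1=(0,9,5,0)
Op 6: inc R0 by 5 -> R0=(5,0,0,0) value=5
Op 7: inc R0 by 1 -> R0=(6,0,0,0) value=6
Op 8: merge R2<->R0 -> R2=(6,9,5,0) R0=(6,9,5,0)
Op 9: inc R2 by 2 -> R2=(6,9,7,0) value=22

Answer: 20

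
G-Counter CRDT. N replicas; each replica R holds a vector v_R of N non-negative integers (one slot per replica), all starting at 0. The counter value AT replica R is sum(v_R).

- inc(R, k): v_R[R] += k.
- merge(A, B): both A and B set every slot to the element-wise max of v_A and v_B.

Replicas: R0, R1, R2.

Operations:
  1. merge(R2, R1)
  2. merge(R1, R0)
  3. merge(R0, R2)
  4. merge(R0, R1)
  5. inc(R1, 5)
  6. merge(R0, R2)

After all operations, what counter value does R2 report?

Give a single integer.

Op 1: merge R2<->R1 -> R2=(0,0,0) R1=(0,0,0)
Op 2: merge R1<->R0 -> R1=(0,0,0) R0=(0,0,0)
Op 3: merge R0<->R2 -> R0=(0,0,0) R2=(0,0,0)
Op 4: merge R0<->R1 -> R0=(0,0,0) R1=(0,0,0)
Op 5: inc R1 by 5 -> R1=(0,5,0) value=5
Op 6: merge R0<->R2 -> R0=(0,0,0) R2=(0,0,0)

Answer: 0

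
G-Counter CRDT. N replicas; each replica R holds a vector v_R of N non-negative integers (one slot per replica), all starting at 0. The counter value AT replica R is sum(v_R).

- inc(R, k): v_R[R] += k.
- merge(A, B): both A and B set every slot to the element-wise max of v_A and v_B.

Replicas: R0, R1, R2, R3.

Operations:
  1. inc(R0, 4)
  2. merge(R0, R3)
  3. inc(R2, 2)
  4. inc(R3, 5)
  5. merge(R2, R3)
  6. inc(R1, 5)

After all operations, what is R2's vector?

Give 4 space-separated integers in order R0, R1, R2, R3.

Op 1: inc R0 by 4 -> R0=(4,0,0,0) value=4
Op 2: merge R0<->R3 -> R0=(4,0,0,0) R3=(4,0,0,0)
Op 3: inc R2 by 2 -> R2=(0,0,2,0) value=2
Op 4: inc R3 by 5 -> R3=(4,0,0,5) value=9
Op 5: merge R2<->R3 -> R2=(4,0,2,5) R3=(4,0,2,5)
Op 6: inc R1 by 5 -> R1=(0,5,0,0) value=5

Answer: 4 0 2 5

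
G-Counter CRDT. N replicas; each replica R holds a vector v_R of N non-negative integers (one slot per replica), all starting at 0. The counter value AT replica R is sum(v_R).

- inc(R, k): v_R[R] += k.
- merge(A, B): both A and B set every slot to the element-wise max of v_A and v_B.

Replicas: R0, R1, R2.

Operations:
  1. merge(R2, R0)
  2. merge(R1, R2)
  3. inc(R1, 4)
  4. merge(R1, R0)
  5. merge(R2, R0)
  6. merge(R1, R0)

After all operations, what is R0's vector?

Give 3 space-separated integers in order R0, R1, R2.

Op 1: merge R2<->R0 -> R2=(0,0,0) R0=(0,0,0)
Op 2: merge R1<->R2 -> R1=(0,0,0) R2=(0,0,0)
Op 3: inc R1 by 4 -> R1=(0,4,0) value=4
Op 4: merge R1<->R0 -> R1=(0,4,0) R0=(0,4,0)
Op 5: merge R2<->R0 -> R2=(0,4,0) R0=(0,4,0)
Op 6: merge R1<->R0 -> R1=(0,4,0) R0=(0,4,0)

Answer: 0 4 0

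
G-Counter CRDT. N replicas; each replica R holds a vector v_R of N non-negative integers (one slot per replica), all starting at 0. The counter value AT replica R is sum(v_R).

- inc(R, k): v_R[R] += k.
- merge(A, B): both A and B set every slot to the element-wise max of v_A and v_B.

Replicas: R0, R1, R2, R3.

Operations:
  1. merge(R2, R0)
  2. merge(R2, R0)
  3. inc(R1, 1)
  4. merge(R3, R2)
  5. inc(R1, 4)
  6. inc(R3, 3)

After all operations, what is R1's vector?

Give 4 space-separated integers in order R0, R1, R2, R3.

Answer: 0 5 0 0

Derivation:
Op 1: merge R2<->R0 -> R2=(0,0,0,0) R0=(0,0,0,0)
Op 2: merge R2<->R0 -> R2=(0,0,0,0) R0=(0,0,0,0)
Op 3: inc R1 by 1 -> R1=(0,1,0,0) value=1
Op 4: merge R3<->R2 -> R3=(0,0,0,0) R2=(0,0,0,0)
Op 5: inc R1 by 4 -> R1=(0,5,0,0) value=5
Op 6: inc R3 by 3 -> R3=(0,0,0,3) value=3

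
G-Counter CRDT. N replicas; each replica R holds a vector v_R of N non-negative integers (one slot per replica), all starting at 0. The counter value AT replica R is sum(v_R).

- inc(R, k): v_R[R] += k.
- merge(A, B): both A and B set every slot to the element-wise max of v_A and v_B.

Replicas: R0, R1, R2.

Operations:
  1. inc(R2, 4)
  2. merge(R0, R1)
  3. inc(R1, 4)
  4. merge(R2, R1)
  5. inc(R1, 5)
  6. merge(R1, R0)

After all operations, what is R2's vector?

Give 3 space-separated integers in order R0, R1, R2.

Answer: 0 4 4

Derivation:
Op 1: inc R2 by 4 -> R2=(0,0,4) value=4
Op 2: merge R0<->R1 -> R0=(0,0,0) R1=(0,0,0)
Op 3: inc R1 by 4 -> R1=(0,4,0) value=4
Op 4: merge R2<->R1 -> R2=(0,4,4) R1=(0,4,4)
Op 5: inc R1 by 5 -> R1=(0,9,4) value=13
Op 6: merge R1<->R0 -> R1=(0,9,4) R0=(0,9,4)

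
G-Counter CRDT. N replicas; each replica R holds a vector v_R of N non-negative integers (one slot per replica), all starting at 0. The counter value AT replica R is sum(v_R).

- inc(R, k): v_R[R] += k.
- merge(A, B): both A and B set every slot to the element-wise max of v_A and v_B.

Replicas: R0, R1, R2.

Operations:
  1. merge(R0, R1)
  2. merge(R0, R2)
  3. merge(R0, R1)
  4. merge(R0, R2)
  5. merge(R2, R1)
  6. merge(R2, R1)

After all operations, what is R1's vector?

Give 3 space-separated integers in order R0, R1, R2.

Op 1: merge R0<->R1 -> R0=(0,0,0) R1=(0,0,0)
Op 2: merge R0<->R2 -> R0=(0,0,0) R2=(0,0,0)
Op 3: merge R0<->R1 -> R0=(0,0,0) R1=(0,0,0)
Op 4: merge R0<->R2 -> R0=(0,0,0) R2=(0,0,0)
Op 5: merge R2<->R1 -> R2=(0,0,0) R1=(0,0,0)
Op 6: merge R2<->R1 -> R2=(0,0,0) R1=(0,0,0)

Answer: 0 0 0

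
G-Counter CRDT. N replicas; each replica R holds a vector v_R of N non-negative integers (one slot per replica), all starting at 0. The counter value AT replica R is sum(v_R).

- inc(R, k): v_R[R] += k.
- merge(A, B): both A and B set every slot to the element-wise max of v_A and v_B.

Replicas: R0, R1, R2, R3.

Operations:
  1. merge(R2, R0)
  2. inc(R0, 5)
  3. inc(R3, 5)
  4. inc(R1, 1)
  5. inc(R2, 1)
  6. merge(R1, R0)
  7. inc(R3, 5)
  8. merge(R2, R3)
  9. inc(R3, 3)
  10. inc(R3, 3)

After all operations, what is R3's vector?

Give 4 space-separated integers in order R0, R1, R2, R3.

Answer: 0 0 1 16

Derivation:
Op 1: merge R2<->R0 -> R2=(0,0,0,0) R0=(0,0,0,0)
Op 2: inc R0 by 5 -> R0=(5,0,0,0) value=5
Op 3: inc R3 by 5 -> R3=(0,0,0,5) value=5
Op 4: inc R1 by 1 -> R1=(0,1,0,0) value=1
Op 5: inc R2 by 1 -> R2=(0,0,1,0) value=1
Op 6: merge R1<->R0 -> R1=(5,1,0,0) R0=(5,1,0,0)
Op 7: inc R3 by 5 -> R3=(0,0,0,10) value=10
Op 8: merge R2<->R3 -> R2=(0,0,1,10) R3=(0,0,1,10)
Op 9: inc R3 by 3 -> R3=(0,0,1,13) value=14
Op 10: inc R3 by 3 -> R3=(0,0,1,16) value=17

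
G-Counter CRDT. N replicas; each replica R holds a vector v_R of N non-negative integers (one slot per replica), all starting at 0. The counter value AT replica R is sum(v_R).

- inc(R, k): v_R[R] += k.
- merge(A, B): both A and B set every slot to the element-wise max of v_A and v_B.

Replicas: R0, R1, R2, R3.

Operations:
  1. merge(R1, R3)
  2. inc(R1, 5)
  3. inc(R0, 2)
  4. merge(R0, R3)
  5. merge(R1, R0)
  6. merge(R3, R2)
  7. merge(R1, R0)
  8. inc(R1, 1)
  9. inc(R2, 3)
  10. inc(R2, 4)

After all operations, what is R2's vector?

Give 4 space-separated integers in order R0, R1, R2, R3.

Answer: 2 0 7 0

Derivation:
Op 1: merge R1<->R3 -> R1=(0,0,0,0) R3=(0,0,0,0)
Op 2: inc R1 by 5 -> R1=(0,5,0,0) value=5
Op 3: inc R0 by 2 -> R0=(2,0,0,0) value=2
Op 4: merge R0<->R3 -> R0=(2,0,0,0) R3=(2,0,0,0)
Op 5: merge R1<->R0 -> R1=(2,5,0,0) R0=(2,5,0,0)
Op 6: merge R3<->R2 -> R3=(2,0,0,0) R2=(2,0,0,0)
Op 7: merge R1<->R0 -> R1=(2,5,0,0) R0=(2,5,0,0)
Op 8: inc R1 by 1 -> R1=(2,6,0,0) value=8
Op 9: inc R2 by 3 -> R2=(2,0,3,0) value=5
Op 10: inc R2 by 4 -> R2=(2,0,7,0) value=9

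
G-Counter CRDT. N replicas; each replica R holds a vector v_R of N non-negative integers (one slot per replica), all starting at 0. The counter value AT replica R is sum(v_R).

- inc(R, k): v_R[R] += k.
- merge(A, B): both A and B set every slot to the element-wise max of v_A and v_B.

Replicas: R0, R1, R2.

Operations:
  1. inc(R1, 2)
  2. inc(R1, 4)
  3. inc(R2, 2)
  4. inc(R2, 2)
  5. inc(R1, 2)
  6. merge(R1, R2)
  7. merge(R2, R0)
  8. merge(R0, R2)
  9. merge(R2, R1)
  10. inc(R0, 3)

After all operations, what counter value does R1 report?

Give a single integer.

Op 1: inc R1 by 2 -> R1=(0,2,0) value=2
Op 2: inc R1 by 4 -> R1=(0,6,0) value=6
Op 3: inc R2 by 2 -> R2=(0,0,2) value=2
Op 4: inc R2 by 2 -> R2=(0,0,4) value=4
Op 5: inc R1 by 2 -> R1=(0,8,0) value=8
Op 6: merge R1<->R2 -> R1=(0,8,4) R2=(0,8,4)
Op 7: merge R2<->R0 -> R2=(0,8,4) R0=(0,8,4)
Op 8: merge R0<->R2 -> R0=(0,8,4) R2=(0,8,4)
Op 9: merge R2<->R1 -> R2=(0,8,4) R1=(0,8,4)
Op 10: inc R0 by 3 -> R0=(3,8,4) value=15

Answer: 12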